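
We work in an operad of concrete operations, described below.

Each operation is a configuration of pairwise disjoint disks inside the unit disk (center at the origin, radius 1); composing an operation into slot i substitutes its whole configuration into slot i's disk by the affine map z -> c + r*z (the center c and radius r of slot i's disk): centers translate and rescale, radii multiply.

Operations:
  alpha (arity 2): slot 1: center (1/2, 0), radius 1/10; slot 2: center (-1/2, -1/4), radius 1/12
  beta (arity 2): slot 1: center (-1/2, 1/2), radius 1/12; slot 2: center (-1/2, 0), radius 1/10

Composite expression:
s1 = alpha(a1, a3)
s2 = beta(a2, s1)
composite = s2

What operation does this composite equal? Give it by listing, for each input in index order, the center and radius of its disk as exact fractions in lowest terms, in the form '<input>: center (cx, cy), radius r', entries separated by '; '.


a1: center (-9/20, 0), radius 1/100; a2: center (-1/2, 1/2), radius 1/12; a3: center (-11/20, -1/40), radius 1/120

Below beta, radii multiply path by path; the a-disk centers shift.
a2: after 1 affine step, its disk has center (-1/2, 1/2), radius 1/12
a1: after 2 affine steps, its disk has center (-9/20, 0), radius 1/100
a3: after 2 affine steps, its disk has center (-11/20, -1/40), radius 1/120


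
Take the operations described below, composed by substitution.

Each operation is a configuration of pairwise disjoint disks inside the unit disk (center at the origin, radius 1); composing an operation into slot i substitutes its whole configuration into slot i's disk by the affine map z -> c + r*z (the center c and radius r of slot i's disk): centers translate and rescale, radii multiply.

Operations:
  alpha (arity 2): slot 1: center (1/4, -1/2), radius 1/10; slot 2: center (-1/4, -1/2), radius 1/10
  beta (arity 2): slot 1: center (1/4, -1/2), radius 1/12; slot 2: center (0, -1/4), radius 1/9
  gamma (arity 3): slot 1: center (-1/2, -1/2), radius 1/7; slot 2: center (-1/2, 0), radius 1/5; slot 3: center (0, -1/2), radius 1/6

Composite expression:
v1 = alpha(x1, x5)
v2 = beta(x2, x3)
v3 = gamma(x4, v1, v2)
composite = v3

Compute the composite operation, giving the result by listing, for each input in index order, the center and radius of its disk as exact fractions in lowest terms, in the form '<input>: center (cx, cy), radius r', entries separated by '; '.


Nesting under gamma composes maps z -> c + r*z down each x-path.
for x4, the 1-step affine chain lands on center (-1/2, -1/2), radius 1/7
for x1, the 2-step affine chain lands on center (-9/20, -1/10), radius 1/50
for x5, the 2-step affine chain lands on center (-11/20, -1/10), radius 1/50
for x2, the 2-step affine chain lands on center (1/24, -7/12), radius 1/72
for x3, the 2-step affine chain lands on center (0, -13/24), radius 1/54

x1: center (-9/20, -1/10), radius 1/50; x2: center (1/24, -7/12), radius 1/72; x3: center (0, -13/24), radius 1/54; x4: center (-1/2, -1/2), radius 1/7; x5: center (-11/20, -1/10), radius 1/50


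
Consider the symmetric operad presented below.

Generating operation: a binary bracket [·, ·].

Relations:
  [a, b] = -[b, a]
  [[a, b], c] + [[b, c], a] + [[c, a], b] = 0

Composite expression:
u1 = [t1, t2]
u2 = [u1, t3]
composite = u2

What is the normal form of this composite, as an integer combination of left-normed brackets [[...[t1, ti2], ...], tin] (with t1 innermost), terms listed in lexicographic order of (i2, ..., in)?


[[t1, t2], t3]

A multilinear Lie element is pinned by t1-initial words (t1 innermost).
Composite bracket: [[t1, t2], t3]
Full expansion: 4 signed words from ab - ba (2^2 = 4).
Words beginning with t1 determine it all:
  from t1t2t3, sign +1: term +[[t1, t2], t3]


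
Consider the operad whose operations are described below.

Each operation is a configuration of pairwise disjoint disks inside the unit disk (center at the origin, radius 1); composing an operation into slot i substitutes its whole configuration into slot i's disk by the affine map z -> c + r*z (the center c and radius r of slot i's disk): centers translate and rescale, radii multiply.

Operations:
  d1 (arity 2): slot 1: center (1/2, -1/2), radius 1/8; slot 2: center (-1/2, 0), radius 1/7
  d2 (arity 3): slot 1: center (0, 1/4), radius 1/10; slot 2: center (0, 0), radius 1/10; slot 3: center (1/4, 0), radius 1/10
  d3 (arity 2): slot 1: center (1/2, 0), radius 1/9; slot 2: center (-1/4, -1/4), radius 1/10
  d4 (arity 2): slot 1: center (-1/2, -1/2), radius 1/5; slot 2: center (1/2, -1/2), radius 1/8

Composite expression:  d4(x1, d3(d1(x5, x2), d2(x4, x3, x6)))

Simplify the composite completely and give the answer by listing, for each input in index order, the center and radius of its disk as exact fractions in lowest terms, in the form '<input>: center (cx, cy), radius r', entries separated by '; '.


Only the slot chain above each x matters under d4; compose those maps.
x1 passes through 1 substitution, ending at center (-1/2, -1/2), radius 1/5
x5 passes through 3 substitutions, ending at center (41/72, -73/144), radius 1/576
x2 passes through 3 substitutions, ending at center (5/9, -1/2), radius 1/504
x4 passes through 3 substitutions, ending at center (15/32, -169/320), radius 1/800
x3 passes through 3 substitutions, ending at center (15/32, -17/32), radius 1/800
x6 passes through 3 substitutions, ending at center (151/320, -17/32), radius 1/800

x1: center (-1/2, -1/2), radius 1/5; x2: center (5/9, -1/2), radius 1/504; x3: center (15/32, -17/32), radius 1/800; x4: center (15/32, -169/320), radius 1/800; x5: center (41/72, -73/144), radius 1/576; x6: center (151/320, -17/32), radius 1/800


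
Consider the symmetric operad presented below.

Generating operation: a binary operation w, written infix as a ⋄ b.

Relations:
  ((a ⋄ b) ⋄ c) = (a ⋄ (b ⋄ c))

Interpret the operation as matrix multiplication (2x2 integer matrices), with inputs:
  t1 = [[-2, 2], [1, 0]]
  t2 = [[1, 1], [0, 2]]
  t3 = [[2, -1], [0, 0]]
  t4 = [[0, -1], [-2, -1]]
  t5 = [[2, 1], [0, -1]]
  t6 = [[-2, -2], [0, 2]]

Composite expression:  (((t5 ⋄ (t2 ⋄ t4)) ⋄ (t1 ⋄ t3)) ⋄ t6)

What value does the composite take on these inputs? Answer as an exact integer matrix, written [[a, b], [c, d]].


[[-40, -60], [24, 36]]

(t2 ⋄ t4) = [[-2, -2], [-4, -2]]
(t5 ⋄ (t2 ⋄ t4)) = [[-8, -6], [4, 2]]
(t1 ⋄ t3) = [[-4, 2], [2, -1]]
((t5 ⋄ (t2 ⋄ t4)) ⋄ (t1 ⋄ t3)) = [[20, -10], [-12, 6]]
(((t5 ⋄ (t2 ⋄ t4)) ⋄ (t1 ⋄ t3)) ⋄ t6) = [[-40, -60], [24, 36]]


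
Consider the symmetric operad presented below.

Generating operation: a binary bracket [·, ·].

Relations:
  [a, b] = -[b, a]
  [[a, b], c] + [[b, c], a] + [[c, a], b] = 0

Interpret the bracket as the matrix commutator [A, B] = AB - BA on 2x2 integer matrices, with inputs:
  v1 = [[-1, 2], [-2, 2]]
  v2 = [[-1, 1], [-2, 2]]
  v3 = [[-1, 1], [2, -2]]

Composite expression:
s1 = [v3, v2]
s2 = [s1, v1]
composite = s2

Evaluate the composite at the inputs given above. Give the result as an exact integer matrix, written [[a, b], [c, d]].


[v3, v2] = [[-4, 4], [-4, 4]]
[[v3, v2], v1] = [[0, -4], [-4, 0]]

[[0, -4], [-4, 0]]


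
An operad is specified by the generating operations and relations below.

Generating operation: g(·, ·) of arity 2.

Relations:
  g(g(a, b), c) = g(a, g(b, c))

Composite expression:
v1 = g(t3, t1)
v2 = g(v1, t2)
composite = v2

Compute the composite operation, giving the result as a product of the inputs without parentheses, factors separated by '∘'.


t3 ∘ t1 ∘ t2

The g-tree's shape is irrelevant; the t-reading-order decides.
g(t3, t1) reduces to t3 ∘ t1
g(g(t3, t1), t2) reduces to t3 ∘ t1 ∘ t2


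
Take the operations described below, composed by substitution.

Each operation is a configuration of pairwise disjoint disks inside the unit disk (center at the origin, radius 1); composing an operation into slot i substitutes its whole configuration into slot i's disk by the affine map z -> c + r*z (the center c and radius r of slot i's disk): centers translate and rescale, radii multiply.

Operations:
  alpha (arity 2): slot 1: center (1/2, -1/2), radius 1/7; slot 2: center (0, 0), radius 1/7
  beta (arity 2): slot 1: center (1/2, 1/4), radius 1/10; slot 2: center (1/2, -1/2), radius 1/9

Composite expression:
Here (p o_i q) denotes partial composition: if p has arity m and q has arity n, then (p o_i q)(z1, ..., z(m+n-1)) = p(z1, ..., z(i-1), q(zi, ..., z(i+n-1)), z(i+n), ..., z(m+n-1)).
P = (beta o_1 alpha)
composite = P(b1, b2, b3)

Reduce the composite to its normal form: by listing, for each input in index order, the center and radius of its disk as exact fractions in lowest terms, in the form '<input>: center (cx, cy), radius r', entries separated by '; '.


b1: center (11/20, 1/5), radius 1/70; b2: center (1/2, 1/4), radius 1/70; b3: center (1/2, -1/2), radius 1/9

Only the slot chain above each b matters under beta; compose those maps.
for b1, the 2-step affine chain lands on center (11/20, 1/5), radius 1/70
for b2, the 2-step affine chain lands on center (1/2, 1/4), radius 1/70
for b3, the 1-step affine chain lands on center (1/2, -1/2), radius 1/9


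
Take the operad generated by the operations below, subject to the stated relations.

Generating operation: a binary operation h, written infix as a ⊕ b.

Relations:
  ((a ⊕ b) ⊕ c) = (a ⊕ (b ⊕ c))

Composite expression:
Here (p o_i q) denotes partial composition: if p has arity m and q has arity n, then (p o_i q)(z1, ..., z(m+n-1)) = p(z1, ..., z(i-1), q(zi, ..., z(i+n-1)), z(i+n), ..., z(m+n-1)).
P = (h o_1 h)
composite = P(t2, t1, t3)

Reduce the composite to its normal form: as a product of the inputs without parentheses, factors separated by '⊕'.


Associativity of h dissolves the nesting; only the t-input order survives.
(t2 ⊕ t1) flattens to t2 ⊕ t1
((t2 ⊕ t1) ⊕ t3) flattens to t2 ⊕ t1 ⊕ t3

t2 ⊕ t1 ⊕ t3


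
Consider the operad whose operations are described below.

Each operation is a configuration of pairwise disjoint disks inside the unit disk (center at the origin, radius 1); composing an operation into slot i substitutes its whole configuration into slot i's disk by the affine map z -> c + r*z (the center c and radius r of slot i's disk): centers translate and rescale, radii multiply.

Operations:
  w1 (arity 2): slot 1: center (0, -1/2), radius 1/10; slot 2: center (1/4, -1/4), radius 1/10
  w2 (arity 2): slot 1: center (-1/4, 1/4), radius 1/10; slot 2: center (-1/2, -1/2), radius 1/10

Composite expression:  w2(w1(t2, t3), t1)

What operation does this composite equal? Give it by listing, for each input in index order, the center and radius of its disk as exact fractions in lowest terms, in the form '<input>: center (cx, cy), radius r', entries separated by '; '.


t1: center (-1/2, -1/2), radius 1/10; t2: center (-1/4, 1/5), radius 1/100; t3: center (-9/40, 9/40), radius 1/100

Only the slot chain above each t matters under w2; compose those maps.
tracing t2 down its 2-map path: center (-1/4, 1/5), radius 1/100
tracing t3 down its 2-map path: center (-9/40, 9/40), radius 1/100
tracing t1 down its 1-map path: center (-1/2, -1/2), radius 1/10


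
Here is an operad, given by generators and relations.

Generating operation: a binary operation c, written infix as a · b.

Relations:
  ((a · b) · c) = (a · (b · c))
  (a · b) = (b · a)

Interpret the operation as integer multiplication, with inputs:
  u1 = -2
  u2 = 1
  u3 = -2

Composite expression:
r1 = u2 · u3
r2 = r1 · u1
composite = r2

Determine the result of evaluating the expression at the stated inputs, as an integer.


4


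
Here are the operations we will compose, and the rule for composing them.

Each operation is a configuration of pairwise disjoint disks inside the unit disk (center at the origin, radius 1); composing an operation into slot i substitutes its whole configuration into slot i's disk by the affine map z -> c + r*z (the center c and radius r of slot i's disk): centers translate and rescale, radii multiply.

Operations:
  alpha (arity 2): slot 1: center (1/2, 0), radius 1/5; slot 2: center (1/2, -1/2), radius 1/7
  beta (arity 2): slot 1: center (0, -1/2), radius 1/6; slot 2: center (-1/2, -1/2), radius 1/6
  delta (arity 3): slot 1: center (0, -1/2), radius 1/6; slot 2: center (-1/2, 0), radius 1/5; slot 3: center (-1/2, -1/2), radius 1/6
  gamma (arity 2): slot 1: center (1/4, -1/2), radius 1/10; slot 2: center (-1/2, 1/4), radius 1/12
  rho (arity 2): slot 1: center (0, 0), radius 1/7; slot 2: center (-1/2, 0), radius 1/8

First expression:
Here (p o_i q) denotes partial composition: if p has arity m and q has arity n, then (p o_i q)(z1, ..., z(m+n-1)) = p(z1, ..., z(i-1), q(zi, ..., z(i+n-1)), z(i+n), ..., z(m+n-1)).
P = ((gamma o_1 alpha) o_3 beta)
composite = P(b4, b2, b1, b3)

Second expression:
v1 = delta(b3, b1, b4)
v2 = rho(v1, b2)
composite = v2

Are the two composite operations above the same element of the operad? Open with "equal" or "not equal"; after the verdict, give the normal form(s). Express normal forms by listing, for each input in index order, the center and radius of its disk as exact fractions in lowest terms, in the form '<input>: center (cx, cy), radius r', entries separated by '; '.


not equal — first b1: center (-1/2, 5/24), radius 1/72; b2: center (3/10, -11/20), radius 1/70; b3: center (-13/24, 5/24), radius 1/72; b4: center (3/10, -1/2), radius 1/50, second b1: center (-1/14, 0), radius 1/35; b2: center (-1/2, 0), radius 1/8; b3: center (0, -1/14), radius 1/42; b4: center (-1/14, -1/14), radius 1/42


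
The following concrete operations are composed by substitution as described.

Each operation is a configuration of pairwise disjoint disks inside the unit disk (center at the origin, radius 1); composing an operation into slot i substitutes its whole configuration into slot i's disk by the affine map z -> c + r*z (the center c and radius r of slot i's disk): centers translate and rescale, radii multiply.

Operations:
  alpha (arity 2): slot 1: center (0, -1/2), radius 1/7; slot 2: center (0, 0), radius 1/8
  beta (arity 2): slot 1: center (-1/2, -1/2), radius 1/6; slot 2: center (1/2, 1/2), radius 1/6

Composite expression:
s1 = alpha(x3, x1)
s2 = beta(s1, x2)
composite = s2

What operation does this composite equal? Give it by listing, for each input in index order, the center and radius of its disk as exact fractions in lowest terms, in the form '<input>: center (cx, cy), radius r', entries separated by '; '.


x1: center (-1/2, -1/2), radius 1/48; x2: center (1/2, 1/2), radius 1/6; x3: center (-1/2, -7/12), radius 1/42

Affine substitution under beta: radii multiply and x-centers shift.
for x3, the 2-step affine chain lands on center (-1/2, -7/12), radius 1/42
for x1, the 2-step affine chain lands on center (-1/2, -1/2), radius 1/48
for x2, the 1-step affine chain lands on center (1/2, 1/2), radius 1/6


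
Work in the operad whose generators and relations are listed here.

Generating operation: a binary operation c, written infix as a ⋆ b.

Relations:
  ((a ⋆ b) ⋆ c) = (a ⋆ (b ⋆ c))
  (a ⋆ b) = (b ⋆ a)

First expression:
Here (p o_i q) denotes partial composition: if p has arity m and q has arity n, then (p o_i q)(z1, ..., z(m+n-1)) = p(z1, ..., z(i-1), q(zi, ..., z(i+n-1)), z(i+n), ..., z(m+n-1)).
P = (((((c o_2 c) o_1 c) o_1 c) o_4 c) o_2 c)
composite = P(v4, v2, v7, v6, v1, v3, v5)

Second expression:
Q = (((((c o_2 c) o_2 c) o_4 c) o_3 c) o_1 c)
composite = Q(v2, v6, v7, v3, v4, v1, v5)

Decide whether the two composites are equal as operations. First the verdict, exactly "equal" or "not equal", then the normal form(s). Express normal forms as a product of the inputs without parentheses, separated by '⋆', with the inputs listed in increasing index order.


The first composite normalizes to v1 ⋆ v2 ⋆ v3 ⋆ v4 ⋆ v5 ⋆ v6 ⋆ v7
The second composite normalizes to v1 ⋆ v2 ⋆ v3 ⋆ v4 ⋆ v5 ⋆ v6 ⋆ v7
Identical normal forms: equal.

equal — both sides give v1 ⋆ v2 ⋆ v3 ⋆ v4 ⋆ v5 ⋆ v6 ⋆ v7


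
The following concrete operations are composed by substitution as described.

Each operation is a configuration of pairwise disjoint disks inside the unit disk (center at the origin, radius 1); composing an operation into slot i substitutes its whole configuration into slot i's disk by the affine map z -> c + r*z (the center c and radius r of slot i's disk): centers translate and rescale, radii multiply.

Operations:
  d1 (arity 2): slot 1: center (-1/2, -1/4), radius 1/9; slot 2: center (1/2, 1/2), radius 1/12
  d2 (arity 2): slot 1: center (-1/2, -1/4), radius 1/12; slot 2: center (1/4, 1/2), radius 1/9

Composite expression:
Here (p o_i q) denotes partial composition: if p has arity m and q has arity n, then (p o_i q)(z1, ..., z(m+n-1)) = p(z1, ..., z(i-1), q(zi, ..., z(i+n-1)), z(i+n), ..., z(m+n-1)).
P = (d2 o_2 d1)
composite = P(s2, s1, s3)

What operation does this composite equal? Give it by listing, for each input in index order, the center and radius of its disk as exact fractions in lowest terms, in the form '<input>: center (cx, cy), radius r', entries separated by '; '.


Affine substitution under d2: radii multiply and s-centers shift.
for s2, the 1-step affine chain lands on center (-1/2, -1/4), radius 1/12
for s1, the 2-step affine chain lands on center (7/36, 17/36), radius 1/81
for s3, the 2-step affine chain lands on center (11/36, 5/9), radius 1/108

s1: center (7/36, 17/36), radius 1/81; s2: center (-1/2, -1/4), radius 1/12; s3: center (11/36, 5/9), radius 1/108


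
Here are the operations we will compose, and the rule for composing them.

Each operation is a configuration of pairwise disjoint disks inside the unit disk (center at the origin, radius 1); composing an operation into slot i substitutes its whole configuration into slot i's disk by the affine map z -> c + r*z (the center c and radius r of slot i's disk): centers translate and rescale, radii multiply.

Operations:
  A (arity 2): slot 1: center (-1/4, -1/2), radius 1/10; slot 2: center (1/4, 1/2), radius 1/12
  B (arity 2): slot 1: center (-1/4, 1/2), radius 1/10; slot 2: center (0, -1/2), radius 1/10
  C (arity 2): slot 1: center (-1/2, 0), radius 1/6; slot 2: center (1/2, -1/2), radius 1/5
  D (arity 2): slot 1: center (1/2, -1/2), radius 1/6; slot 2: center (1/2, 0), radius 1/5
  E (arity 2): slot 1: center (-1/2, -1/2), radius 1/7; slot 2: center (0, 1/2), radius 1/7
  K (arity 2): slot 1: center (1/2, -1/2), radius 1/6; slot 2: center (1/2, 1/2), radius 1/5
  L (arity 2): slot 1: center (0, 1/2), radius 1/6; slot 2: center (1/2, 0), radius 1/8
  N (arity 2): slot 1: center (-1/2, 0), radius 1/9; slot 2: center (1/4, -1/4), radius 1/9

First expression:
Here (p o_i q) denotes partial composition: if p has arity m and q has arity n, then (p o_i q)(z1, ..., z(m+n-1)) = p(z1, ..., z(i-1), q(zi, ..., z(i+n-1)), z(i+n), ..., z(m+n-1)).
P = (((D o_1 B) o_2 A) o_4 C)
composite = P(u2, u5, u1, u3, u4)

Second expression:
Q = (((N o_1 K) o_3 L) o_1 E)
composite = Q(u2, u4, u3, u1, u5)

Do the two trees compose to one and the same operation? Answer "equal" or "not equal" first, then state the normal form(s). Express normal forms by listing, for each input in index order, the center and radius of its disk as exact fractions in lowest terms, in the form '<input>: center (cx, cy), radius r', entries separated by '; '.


In normal form, the first expression is u1: center (121/240, -23/40), radius 1/720; u2: center (11/24, -5/12), radius 1/60; u3: center (2/5, 0), radius 1/30; u4: center (3/5, -1/10), radius 1/25; u5: center (119/240, -71/120), radius 1/600
In normal form, the second expression is u1: center (1/4, -7/36), radius 1/54; u2: center (-49/108, -7/108), radius 1/378; u3: center (-4/9, 1/18), radius 1/45; u4: center (-4/9, -5/108), radius 1/378; u5: center (11/36, -1/4), radius 1/72
Different reductions; not equal.

not equal — first u1: center (121/240, -23/40), radius 1/720; u2: center (11/24, -5/12), radius 1/60; u3: center (2/5, 0), radius 1/30; u4: center (3/5, -1/10), radius 1/25; u5: center (119/240, -71/120), radius 1/600, second u1: center (1/4, -7/36), radius 1/54; u2: center (-49/108, -7/108), radius 1/378; u3: center (-4/9, 1/18), radius 1/45; u4: center (-4/9, -5/108), radius 1/378; u5: center (11/36, -1/4), radius 1/72


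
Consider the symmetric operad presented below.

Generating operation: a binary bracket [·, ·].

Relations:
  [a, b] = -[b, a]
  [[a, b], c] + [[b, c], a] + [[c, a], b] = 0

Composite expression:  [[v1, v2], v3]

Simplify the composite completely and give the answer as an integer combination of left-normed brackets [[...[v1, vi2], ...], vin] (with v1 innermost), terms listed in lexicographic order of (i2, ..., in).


[[v1, v2], v3]


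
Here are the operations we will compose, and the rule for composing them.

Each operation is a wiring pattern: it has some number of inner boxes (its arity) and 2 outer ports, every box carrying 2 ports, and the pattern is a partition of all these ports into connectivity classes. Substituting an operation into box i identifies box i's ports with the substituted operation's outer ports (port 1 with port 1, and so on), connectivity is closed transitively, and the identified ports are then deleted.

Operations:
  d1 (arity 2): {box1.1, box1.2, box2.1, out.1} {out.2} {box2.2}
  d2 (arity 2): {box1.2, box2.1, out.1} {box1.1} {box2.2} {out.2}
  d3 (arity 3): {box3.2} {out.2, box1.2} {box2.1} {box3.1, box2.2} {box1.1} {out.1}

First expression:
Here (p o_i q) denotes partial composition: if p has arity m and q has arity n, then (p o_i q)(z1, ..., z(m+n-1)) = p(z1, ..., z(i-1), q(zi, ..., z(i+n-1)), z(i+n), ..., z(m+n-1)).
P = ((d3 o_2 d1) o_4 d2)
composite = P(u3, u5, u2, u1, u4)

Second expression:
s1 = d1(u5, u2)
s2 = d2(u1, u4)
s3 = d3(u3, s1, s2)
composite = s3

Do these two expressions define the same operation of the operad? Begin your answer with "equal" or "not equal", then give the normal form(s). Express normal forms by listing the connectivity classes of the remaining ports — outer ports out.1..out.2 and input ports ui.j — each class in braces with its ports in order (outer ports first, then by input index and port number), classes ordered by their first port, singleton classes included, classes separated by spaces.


equal — both sides give {out.1} {out.2, u3.2} {u1.1} {u1.2, u4.1} {u2.1, u5.1, u5.2} {u2.2} {u3.1} {u4.2}

Reducing the first expression gives {out.1} {out.2, u3.2} {u1.1} {u1.2, u4.1} {u2.1, u5.1, u5.2} {u2.2} {u3.1} {u4.2}
Reducing the second expression gives {out.1} {out.2, u3.2} {u1.1} {u1.2, u4.1} {u2.1, u5.1, u5.2} {u2.2} {u3.1} {u4.2}
Both agree, so they are equal.


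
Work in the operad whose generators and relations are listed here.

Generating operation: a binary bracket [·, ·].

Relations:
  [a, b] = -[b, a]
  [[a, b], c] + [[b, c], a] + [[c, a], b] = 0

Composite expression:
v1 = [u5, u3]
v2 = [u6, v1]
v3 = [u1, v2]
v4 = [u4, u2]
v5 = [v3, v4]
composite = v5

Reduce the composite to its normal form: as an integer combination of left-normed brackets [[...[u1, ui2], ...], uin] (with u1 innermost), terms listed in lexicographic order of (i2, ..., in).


-[[[[[u1, u3], u5], u6], u2], u4] + [[[[[u1, u3], u5], u6], u4], u2] + [[[[[u1, u5], u3], u6], u2], u4] - [[[[[u1, u5], u3], u6], u4], u2] + [[[[[u1, u6], u3], u5], u2], u4] - [[[[[u1, u6], u3], u5], u4], u2] - [[[[[u1, u6], u5], u3], u2], u4] + [[[[[u1, u6], u5], u3], u4], u2]

Expand each bracket as ab - ba; the u1-initial words give the coefficients.
Composite bracket: [[u1, [u6, [u5, u3]]], [u4, u2]]
Each bracket splits as ab - ba, giving 32 signed words (2^5 = 32).
The u1-initial words carry the normal form:
  the word u1u3u5u6u2u4 carries sign -1 and contributes -[[[[[u1, u3], u5], u6], u2], u4]
  the word u1u3u5u6u4u2 carries sign +1 and contributes +[[[[[u1, u3], u5], u6], u4], u2]
  the word u1u5u3u6u2u4 carries sign +1 and contributes +[[[[[u1, u5], u3], u6], u2], u4]
  the word u1u5u3u6u4u2 carries sign -1 and contributes -[[[[[u1, u5], u3], u6], u4], u2]
  the word u1u6u3u5u2u4 carries sign +1 and contributes +[[[[[u1, u6], u3], u5], u2], u4]
  the word u1u6u3u5u4u2 carries sign -1 and contributes -[[[[[u1, u6], u3], u5], u4], u2]
  the word u1u6u5u3u2u4 carries sign -1 and contributes -[[[[[u1, u6], u5], u3], u2], u4]
  the word u1u6u5u3u4u2 carries sign +1 and contributes +[[[[[u1, u6], u5], u3], u4], u2]


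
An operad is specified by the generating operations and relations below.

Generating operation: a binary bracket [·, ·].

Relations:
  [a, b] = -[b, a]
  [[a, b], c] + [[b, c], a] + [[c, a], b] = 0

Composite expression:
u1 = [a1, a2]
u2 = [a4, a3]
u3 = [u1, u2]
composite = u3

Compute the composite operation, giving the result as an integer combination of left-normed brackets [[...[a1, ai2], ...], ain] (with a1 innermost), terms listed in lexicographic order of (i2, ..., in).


-[[[a1, a2], a3], a4] + [[[a1, a2], a4], a3]

Expand each bracket as ab - ba; the a1-initial words give the coefficients.
Composite bracket: [[a1, a2], [a4, a3]]
Under [a, b] = ab - ba we get 8 signed associative words (2^3 = 8).
Coefficients come from the a1-initial words:
  sign of a1a2a3a4 is -1, so it contributes -[[[a1, a2], a3], a4]
  sign of a1a2a4a3 is +1, so it contributes +[[[a1, a2], a4], a3]


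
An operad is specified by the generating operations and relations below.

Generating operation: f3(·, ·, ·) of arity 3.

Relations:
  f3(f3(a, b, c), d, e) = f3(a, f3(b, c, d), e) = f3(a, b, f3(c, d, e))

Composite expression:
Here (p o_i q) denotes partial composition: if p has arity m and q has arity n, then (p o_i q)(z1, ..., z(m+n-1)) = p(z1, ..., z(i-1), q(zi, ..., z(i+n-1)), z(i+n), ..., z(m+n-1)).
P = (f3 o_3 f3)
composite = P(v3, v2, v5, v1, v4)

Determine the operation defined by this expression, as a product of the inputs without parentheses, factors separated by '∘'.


v3 ∘ v2 ∘ v5 ∘ v1 ∘ v4

Under associativity of f3, the answer is the v's in reading order.
f3(v5, v1, v4) collapses to v5 ∘ v1 ∘ v4
f3(v3, v2, f3(v5, v1, v4)) collapses to v3 ∘ v2 ∘ v5 ∘ v1 ∘ v4


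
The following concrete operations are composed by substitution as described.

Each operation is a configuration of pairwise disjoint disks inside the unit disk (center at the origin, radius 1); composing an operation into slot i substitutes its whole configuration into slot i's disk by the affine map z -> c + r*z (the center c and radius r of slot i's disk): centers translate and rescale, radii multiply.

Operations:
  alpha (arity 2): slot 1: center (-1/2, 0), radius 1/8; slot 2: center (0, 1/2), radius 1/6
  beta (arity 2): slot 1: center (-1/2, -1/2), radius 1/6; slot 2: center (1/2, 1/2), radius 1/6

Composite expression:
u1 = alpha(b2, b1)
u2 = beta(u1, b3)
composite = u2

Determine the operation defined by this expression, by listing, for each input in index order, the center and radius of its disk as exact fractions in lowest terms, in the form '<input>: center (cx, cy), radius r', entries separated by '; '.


b1: center (-1/2, -5/12), radius 1/36; b2: center (-7/12, -1/2), radius 1/48; b3: center (1/2, 1/2), radius 1/6

Affine substitution under beta: radii multiply and b-centers shift.
b2: after 2 affine steps, its disk has center (-7/12, -1/2), radius 1/48
b1: after 2 affine steps, its disk has center (-1/2, -5/12), radius 1/36
b3: after 1 affine step, its disk has center (1/2, 1/2), radius 1/6


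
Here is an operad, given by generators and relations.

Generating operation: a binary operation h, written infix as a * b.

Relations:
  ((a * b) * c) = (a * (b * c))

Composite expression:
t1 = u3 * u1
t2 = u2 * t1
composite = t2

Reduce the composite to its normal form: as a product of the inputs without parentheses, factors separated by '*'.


u2 * u3 * u1

Under associativity of h, the answer is the u's in reading order.
(u3 * u1) flattens to u3 * u1
(u2 * (u3 * u1)) flattens to u2 * u3 * u1


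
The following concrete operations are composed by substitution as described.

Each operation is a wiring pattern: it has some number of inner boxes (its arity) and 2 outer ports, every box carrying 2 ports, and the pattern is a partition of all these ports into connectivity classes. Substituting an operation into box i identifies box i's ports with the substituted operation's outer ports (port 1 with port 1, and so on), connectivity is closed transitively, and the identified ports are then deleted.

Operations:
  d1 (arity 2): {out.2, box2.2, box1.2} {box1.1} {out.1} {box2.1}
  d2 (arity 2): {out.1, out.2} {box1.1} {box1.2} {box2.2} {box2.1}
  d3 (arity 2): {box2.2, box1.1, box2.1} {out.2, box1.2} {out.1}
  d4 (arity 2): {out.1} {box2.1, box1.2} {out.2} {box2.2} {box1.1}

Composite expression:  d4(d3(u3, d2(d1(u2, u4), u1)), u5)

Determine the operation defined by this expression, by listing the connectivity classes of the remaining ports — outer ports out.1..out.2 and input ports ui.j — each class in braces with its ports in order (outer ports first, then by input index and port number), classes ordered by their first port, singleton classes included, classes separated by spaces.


{out.1} {out.2} {u1.1} {u1.2} {u2.1} {u2.2, u4.2} {u3.1} {u3.2, u5.1} {u4.1} {u5.2}

After gluing at d4, chains via deleted ports link the u-ports.
stage d1: inputs (u2, u4), connectivity {out.1} {out.2, u2.2, u4.2} {u2.1} {u4.1}, out.j its boundary
stage d2: inputs (u2, u4, u1), connectivity {out.1, out.2} {u1.1} {u1.2} {u2.1} {u2.2, u4.2} {u4.1}, out.j its boundary
stage d3: inputs (u3, u2, u4, u1), connectivity {out.1} {out.2, u3.2} {u1.1} {u1.2} {u2.1} {u2.2, u4.2} {u3.1} {u4.1}, out.j its boundary
stage d4: inputs (u3, u2, u4, u1, u5), connectivity {out.1} {out.2} {u1.1} {u1.2} {u2.1} {u2.2, u4.2} {u3.1} {u3.2, u5.1} {u4.1} {u5.2}, out.j its boundary


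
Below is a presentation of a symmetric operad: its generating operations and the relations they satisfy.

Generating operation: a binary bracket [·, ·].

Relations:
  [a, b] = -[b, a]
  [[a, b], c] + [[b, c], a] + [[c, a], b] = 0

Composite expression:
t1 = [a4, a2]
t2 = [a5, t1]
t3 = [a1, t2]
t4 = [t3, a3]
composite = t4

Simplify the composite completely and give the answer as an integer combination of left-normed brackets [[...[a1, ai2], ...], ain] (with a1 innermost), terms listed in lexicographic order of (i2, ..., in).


[[[[a1, a2], a4], a5], a3] - [[[[a1, a4], a2], a5], a3] - [[[[a1, a5], a2], a4], a3] + [[[[a1, a5], a4], a2], a3]

Antisymmetry and Jacobi reduce to a1-anchored left-normed brackets.
Composite bracket: [[a1, [a5, [a4, a2]]], a3]
Expanding via [a, b] = ab - ba: 16 signed words (2^4 = 16).
The a1-initial words carry the normal form:
  the word a1a2a4a5a3 carries sign +1 and contributes +[[[[a1, a2], a4], a5], a3]
  the word a1a4a2a5a3 carries sign -1 and contributes -[[[[a1, a4], a2], a5], a3]
  the word a1a5a2a4a3 carries sign -1 and contributes -[[[[a1, a5], a2], a4], a3]
  the word a1a5a4a2a3 carries sign +1 and contributes +[[[[a1, a5], a4], a2], a3]


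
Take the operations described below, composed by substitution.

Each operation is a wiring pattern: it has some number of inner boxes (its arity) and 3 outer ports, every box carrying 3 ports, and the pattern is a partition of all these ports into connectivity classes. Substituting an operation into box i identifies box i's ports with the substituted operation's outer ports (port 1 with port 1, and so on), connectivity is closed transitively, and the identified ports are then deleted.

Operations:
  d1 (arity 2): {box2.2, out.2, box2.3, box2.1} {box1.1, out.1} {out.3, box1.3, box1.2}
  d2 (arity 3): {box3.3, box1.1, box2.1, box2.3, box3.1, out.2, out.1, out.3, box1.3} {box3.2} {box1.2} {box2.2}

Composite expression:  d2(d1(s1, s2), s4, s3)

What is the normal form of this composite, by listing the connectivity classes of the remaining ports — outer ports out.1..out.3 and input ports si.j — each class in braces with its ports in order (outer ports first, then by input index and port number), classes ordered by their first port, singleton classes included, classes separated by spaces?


{out.1, out.2, out.3, s1.1, s1.2, s1.3, s3.1, s3.3, s4.1, s4.3} {s2.1, s2.2, s2.3} {s3.2} {s4.2}

Reachability decides: close wires over d2-identified ports.
stage d1: inputs (s1, s2), connectivity {out.1, s1.1} {out.2, s2.1, s2.2, s2.3} {out.3, s1.2, s1.3}, out.j its boundary
stage d2: inputs (s1, s2, s4, s3), connectivity {out.1, out.2, out.3, s1.1, s1.2, s1.3, s3.1, s3.3, s4.1, s4.3} {s2.1, s2.2, s2.3} {s3.2} {s4.2}, out.j its boundary


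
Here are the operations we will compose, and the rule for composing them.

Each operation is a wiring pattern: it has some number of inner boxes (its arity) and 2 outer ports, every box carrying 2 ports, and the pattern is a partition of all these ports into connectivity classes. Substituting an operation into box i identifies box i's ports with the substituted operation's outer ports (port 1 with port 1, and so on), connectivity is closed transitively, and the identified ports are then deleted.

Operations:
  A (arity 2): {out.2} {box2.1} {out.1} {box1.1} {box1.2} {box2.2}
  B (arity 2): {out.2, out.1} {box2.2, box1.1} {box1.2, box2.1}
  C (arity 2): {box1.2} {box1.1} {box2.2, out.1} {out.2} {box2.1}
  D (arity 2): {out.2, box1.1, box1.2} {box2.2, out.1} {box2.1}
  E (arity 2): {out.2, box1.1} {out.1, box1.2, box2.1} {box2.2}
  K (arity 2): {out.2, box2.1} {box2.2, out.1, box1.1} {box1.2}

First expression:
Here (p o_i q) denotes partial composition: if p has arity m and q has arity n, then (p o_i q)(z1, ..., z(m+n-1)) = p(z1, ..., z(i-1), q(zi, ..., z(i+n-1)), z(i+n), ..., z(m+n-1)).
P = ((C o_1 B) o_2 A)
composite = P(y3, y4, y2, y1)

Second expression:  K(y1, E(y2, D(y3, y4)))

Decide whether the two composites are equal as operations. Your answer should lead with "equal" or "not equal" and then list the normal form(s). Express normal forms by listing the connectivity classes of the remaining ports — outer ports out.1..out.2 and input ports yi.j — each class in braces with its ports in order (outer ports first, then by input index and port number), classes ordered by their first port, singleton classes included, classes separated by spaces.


In normal form, the first expression is {out.1, y1.2} {out.2} {y1.1} {y2.1} {y2.2} {y3.1} {y3.2} {y4.1} {y4.2}
In normal form, the second expression is {out.1, y1.1, y2.1} {out.2, y2.2, y4.2} {y1.2} {y3.1, y3.2} {y4.1}
The forms do not match — not equal.

not equal — first {out.1, y1.2} {out.2} {y1.1} {y2.1} {y2.2} {y3.1} {y3.2} {y4.1} {y4.2}, second {out.1, y1.1, y2.1} {out.2, y2.2, y4.2} {y1.2} {y3.1, y3.2} {y4.1}


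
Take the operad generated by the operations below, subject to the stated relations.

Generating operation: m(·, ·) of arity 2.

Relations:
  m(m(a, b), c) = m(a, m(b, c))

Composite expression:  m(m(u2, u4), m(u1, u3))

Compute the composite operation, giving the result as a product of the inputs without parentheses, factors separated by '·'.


u2 · u4 · u1 · u3

Key point: m is associative — brackets drop, the u-order remains.
m(u2, u4) spells out as u2 · u4
m(u1, u3) spells out as u1 · u3
m(m(u2, u4), m(u1, u3)) spells out as u2 · u4 · u1 · u3


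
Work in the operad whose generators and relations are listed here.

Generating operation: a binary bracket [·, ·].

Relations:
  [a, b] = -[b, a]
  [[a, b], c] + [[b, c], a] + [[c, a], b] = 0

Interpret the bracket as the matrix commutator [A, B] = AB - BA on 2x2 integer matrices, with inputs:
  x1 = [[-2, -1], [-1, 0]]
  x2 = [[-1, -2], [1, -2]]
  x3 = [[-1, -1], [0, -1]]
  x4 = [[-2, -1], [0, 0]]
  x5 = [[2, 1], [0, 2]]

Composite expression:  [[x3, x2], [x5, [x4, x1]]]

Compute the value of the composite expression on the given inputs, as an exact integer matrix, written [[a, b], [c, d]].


[[0, 8], [0, 0]]

[x3, x2] = [[-1, 1], [0, 1]]
[x4, x1] = [[1, 0], [-2, -1]]
[x5, [x4, x1]] = [[-2, -2], [0, 2]]
[[x3, x2], [x5, [x4, x1]]] = [[0, 8], [0, 0]]


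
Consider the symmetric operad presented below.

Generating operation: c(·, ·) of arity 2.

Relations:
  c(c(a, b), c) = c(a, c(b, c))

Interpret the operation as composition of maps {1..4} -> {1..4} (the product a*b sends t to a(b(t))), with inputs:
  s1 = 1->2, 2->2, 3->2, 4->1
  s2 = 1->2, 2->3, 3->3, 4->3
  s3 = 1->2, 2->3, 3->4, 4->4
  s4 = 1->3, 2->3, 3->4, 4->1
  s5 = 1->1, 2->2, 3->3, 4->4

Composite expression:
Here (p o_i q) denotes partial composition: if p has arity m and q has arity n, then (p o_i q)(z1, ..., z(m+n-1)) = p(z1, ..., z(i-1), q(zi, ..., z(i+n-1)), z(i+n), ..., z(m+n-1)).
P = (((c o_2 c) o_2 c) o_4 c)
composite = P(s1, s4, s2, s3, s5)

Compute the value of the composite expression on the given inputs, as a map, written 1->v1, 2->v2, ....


c(s4, s2) = 1->3, 2->4, 3->4, 4->4
c(s3, s5) = 1->2, 2->3, 3->4, 4->4
c(c(s4, s2), c(s3, s5)) = 1->4, 2->4, 3->4, 4->4
c(s1, c(c(s4, s2), c(s3, s5))) = 1->1, 2->1, 3->1, 4->1

1->1, 2->1, 3->1, 4->1


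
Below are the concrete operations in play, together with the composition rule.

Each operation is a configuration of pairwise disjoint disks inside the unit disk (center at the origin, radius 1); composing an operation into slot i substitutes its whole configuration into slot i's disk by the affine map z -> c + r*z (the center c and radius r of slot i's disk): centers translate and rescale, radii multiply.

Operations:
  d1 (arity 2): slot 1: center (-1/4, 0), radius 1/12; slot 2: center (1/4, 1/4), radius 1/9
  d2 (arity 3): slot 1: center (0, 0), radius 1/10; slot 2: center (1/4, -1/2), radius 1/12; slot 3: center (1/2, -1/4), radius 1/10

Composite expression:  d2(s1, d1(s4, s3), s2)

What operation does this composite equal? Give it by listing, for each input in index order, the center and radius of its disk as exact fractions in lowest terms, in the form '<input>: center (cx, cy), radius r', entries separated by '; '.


Nesting under d2 composes maps z -> c + r*z down each s-path.
input s1: applying the 1 nested substitution gives center (0, 0), radius 1/10
input s4: applying the 2 nested substitutions gives center (11/48, -1/2), radius 1/144
input s3: applying the 2 nested substitutions gives center (13/48, -23/48), radius 1/108
input s2: applying the 1 nested substitution gives center (1/2, -1/4), radius 1/10

s1: center (0, 0), radius 1/10; s2: center (1/2, -1/4), radius 1/10; s3: center (13/48, -23/48), radius 1/108; s4: center (11/48, -1/2), radius 1/144


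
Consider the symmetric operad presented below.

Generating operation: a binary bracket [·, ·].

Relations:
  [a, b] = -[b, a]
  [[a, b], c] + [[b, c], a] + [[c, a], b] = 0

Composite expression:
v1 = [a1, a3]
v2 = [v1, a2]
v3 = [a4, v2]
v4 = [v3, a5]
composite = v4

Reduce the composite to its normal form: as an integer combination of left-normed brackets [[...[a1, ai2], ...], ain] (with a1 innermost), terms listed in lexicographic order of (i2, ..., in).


-[[[[a1, a3], a2], a4], a5]

Left-normed coefficients sit on the a1-initial expansion words.
Composite bracket: [[a4, [[a1, a3], a2]], a5]
Expanding via [a, b] = ab - ba: 16 signed words (2^4 = 16).
Collect the words opening with a1:
  a1a3a2a4a5 appears with sign -1, giving the term -[[[[a1, a3], a2], a4], a5]


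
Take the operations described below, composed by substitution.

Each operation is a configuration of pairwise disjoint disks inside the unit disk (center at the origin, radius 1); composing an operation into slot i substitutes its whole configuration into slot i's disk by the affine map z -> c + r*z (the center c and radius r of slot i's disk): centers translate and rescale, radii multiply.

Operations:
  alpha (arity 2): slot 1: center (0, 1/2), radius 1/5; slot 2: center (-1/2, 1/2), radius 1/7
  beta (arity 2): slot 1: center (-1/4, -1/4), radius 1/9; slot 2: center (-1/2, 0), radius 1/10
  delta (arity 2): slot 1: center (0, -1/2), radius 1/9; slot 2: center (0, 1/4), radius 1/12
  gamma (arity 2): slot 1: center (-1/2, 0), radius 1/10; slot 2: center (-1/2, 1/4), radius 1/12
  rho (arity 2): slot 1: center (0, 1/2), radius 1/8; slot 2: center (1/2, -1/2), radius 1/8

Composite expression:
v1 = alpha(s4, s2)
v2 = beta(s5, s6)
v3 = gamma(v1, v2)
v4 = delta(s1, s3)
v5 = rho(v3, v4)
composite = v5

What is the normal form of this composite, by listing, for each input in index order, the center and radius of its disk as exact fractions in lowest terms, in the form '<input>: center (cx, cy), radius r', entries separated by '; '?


s1: center (1/2, -9/16), radius 1/72; s2: center (-11/160, 81/160), radius 1/560; s3: center (1/2, -15/32), radius 1/96; s4: center (-1/16, 81/160), radius 1/400; s5: center (-25/384, 203/384), radius 1/864; s6: center (-13/192, 17/32), radius 1/960

Nesting under rho composes maps z -> c + r*z down each s-path.
s4: after 3 affine steps, its disk has center (-1/16, 81/160), radius 1/400
s2: after 3 affine steps, its disk has center (-11/160, 81/160), radius 1/560
s5: after 3 affine steps, its disk has center (-25/384, 203/384), radius 1/864
s6: after 3 affine steps, its disk has center (-13/192, 17/32), radius 1/960
s1: after 2 affine steps, its disk has center (1/2, -9/16), radius 1/72
s3: after 2 affine steps, its disk has center (1/2, -15/32), radius 1/96
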